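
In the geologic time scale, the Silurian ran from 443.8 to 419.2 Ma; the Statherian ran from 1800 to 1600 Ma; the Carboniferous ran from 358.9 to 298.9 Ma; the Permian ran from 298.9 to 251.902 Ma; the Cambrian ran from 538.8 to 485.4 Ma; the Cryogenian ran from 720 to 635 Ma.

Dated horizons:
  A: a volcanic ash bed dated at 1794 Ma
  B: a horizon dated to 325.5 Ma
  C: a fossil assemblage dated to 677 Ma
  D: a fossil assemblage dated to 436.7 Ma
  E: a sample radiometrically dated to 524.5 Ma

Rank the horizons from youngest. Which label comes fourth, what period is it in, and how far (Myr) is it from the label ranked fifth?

C, in the Cryogenian; 1117 million years to A

Sorted youngest-first by Ma: B (325.5), D (436.7), E (524.5), C (677), A (1794).
The fourth youngest is C at 677 Ma, which lies in 720–635 Ma: the Cryogenian.
The fifth youngest is A at 1794 Ma; separation = |677 − 1794| = 1117 Myr.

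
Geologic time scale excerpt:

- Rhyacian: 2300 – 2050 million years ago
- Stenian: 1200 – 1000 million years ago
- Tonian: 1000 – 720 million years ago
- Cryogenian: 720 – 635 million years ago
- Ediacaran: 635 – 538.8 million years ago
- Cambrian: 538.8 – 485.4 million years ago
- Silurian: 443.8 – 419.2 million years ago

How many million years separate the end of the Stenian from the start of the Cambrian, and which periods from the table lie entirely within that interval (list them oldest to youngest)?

461.2 million years; Tonian, Cryogenian, Ediacaran

End of Stenian = 1000 Ma; start of Cambrian = 538.8 Ma.
Gap = 1000 − 538.8 = 461.2 Myr.
Periods wholly inside 1000–538.8 Ma: Tonian (1000–720), Cryogenian (720–635), Ediacaran (635–538.8).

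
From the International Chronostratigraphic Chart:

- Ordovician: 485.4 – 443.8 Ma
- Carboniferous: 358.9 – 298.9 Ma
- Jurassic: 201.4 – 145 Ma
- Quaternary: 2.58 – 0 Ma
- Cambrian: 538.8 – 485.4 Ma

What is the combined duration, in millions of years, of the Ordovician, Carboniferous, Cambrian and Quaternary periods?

157.58 million years

Each duration: Ordovician = 41.6; Carboniferous = 60; Cambrian = 53.4; Quaternary = 2.58.
Sum: 41.6 + 60 + 53.4 + 2.58 = 157.58 Myr.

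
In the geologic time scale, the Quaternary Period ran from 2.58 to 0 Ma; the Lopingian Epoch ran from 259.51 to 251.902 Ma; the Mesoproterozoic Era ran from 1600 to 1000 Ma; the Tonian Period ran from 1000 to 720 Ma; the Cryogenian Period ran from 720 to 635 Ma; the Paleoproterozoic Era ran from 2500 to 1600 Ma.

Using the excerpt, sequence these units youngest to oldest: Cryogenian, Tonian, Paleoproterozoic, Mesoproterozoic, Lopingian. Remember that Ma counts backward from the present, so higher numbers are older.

The oldest of these is Paleoproterozoic (starts 2500 Ma) and the youngest is Lopingian (ends 251.902 Ma).
In between, by decreasing start age: Mesoproterozoic (1600), Tonian (1000), Cryogenian (720).
Listing youngest first means reversing that sequence.

Lopingian, Cryogenian, Tonian, Mesoproterozoic, Paleoproterozoic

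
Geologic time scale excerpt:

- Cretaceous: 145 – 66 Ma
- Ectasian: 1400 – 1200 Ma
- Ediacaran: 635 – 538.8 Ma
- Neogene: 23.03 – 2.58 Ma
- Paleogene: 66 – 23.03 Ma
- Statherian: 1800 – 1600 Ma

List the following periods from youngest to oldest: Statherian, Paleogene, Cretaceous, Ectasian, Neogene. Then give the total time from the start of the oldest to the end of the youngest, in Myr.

From the excerpt: Statherian 1800–1600; Paleogene 66–23.03; Cretaceous 145–66; Ectasian 1400–1200; Neogene 23.03–2.58 (Ma).
Larger Ma is earlier, so the oldest is Statherian and the youngest is Neogene; youngest to oldest: Neogene, Paleogene, Cretaceous, Ectasian, Statherian.
Oldest start 1800 minus youngest end 2.58 gives 1797.42 Myr overall.

Neogene, Paleogene, Cretaceous, Ectasian, Statherian; total span 1797.42 Myr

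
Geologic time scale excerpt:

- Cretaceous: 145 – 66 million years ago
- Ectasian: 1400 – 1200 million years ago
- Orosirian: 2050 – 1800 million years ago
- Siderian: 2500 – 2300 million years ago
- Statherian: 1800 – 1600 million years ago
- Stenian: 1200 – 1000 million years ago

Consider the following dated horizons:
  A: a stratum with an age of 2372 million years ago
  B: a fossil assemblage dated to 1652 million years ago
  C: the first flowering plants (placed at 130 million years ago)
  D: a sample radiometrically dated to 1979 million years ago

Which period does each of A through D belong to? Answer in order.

Match each age against the start–end ranges in the excerpt: A = 2372 Ma → Siderian (2500–2300); B = 1652 Ma → Statherian (1800–1600); C = 130 Ma → Cretaceous (145–66); D = 1979 Ma → Orosirian (2050–1800).

A — Siderian; B — Statherian; C — Cretaceous; D — Orosirian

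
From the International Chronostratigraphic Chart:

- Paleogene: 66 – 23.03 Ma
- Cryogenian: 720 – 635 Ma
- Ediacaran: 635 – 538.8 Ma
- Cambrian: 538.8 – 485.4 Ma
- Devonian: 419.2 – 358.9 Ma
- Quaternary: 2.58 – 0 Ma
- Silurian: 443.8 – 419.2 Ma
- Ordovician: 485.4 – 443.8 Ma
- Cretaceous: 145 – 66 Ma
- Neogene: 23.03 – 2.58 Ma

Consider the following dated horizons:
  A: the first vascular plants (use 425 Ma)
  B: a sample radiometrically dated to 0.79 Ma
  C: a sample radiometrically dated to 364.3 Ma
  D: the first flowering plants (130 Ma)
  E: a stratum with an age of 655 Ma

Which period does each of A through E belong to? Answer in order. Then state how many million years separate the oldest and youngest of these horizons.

A: 425 Ma lies in 443.8–419.2 Ma, so Silurian.
B: 0.79 Ma lies in 2.58–0 Ma, so Quaternary.
C: 364.3 Ma lies in 419.2–358.9 Ma, so Devonian.
D: 130 Ma lies in 145–66 Ma, so Cretaceous.
E: 655 Ma lies in 720–635 Ma, so Cryogenian.
Oldest = 655 Ma, youngest = 0.79 Ma → span 654.21 Myr.

A — Silurian; B — Quaternary; C — Devonian; D — Cretaceous; E — Cryogenian; span 654.21 million years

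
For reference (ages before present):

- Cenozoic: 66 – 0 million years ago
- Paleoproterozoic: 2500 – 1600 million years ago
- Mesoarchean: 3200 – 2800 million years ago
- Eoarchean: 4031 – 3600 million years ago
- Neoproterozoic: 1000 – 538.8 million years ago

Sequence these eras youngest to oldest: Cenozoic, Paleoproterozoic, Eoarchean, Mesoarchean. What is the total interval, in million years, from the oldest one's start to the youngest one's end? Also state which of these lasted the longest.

Cenozoic → Paleoproterozoic → Mesoarchean → Eoarchean; total span 4031 Myr; longest is Paleoproterozoic

Start ages (Ma): Eoarchean 4031, Mesoarchean 3200, Paleoproterozoic 2500, Cenozoic 66.
Ordered youngest to oldest: Cenozoic, Paleoproterozoic, Mesoarchean, Eoarchean.
Span = 4031 − 0 = 4031 Myr.
Durations: Cenozoic 66, Mesoarchean 400, Eoarchean 431, Paleoproterozoic 900 → longest is Paleoproterozoic (900 Myr).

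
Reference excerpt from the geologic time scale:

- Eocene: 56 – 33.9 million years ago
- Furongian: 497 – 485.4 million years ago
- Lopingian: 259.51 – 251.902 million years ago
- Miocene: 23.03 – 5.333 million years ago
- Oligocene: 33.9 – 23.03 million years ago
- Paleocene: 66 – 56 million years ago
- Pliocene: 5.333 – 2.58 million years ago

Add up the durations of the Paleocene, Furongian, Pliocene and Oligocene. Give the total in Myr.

35.223 million years

Each duration: Paleocene = 10; Furongian = 11.6; Pliocene = 2.753; Oligocene = 10.87.
Sum: 10 + 11.6 + 2.753 + 10.87 = 35.223 Myr.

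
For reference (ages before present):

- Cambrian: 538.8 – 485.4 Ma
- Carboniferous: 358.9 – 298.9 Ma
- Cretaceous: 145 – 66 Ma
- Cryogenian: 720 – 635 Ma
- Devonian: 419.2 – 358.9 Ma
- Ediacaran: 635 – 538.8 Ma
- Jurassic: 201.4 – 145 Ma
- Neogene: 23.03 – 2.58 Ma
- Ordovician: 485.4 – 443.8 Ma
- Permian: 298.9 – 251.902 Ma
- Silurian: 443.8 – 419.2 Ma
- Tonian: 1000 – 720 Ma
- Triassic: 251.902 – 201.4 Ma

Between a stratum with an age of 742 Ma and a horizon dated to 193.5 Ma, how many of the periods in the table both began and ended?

742 Ma sits inside the Tonian (1000–720) and 193.5 Ma inside the Jurassic (201.4–145); neither of those is wholly between the two dates.
The listed periods lying completely between them are Cryogenian, Ediacaran, Cambrian, Ordovician, Silurian, Devonian, Carboniferous, Permian, Triassic — 9 in all.

9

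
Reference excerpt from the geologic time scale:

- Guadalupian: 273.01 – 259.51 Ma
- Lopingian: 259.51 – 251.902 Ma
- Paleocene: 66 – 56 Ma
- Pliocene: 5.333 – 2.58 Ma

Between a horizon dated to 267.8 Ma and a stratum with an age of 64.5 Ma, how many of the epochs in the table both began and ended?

267.8 Ma sits inside the Guadalupian (273.01–259.51) and 64.5 Ma inside the Paleocene (66–56); neither of those is wholly between the two dates.
The listed epochs lying completely between them are Lopingian — 1 in all.

1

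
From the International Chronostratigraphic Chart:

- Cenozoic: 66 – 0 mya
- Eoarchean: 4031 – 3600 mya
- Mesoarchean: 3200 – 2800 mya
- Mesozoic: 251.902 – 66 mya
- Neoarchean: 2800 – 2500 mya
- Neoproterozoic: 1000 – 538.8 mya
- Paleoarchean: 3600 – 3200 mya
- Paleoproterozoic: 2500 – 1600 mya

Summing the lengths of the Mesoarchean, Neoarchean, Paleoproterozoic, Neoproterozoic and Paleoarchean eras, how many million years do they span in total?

Each duration: Mesoarchean = 400; Neoarchean = 300; Paleoproterozoic = 900; Neoproterozoic = 461.2; Paleoarchean = 400.
Sum: 400 + 300 + 900 + 461.2 + 400 = 2461.2 Myr.

2461.2 million years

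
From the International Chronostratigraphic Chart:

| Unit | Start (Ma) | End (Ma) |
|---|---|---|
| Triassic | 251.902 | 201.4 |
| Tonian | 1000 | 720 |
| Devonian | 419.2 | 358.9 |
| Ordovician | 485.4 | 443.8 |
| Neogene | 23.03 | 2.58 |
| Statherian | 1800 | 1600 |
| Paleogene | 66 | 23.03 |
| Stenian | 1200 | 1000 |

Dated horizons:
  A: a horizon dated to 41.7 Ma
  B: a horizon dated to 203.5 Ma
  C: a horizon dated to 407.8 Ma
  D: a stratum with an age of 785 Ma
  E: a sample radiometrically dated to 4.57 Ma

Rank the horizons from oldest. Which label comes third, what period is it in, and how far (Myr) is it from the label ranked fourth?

Sorted oldest-first by Ma: D (785), C (407.8), B (203.5), A (41.7), E (4.57).
The third oldest is B at 203.5 Ma, which lies in 251.902–201.4 Ma: the Triassic.
The fourth oldest is A at 41.7 Ma; separation = |203.5 − 41.7| = 161.8 Myr.

B, in the Triassic; 161.8 million years to A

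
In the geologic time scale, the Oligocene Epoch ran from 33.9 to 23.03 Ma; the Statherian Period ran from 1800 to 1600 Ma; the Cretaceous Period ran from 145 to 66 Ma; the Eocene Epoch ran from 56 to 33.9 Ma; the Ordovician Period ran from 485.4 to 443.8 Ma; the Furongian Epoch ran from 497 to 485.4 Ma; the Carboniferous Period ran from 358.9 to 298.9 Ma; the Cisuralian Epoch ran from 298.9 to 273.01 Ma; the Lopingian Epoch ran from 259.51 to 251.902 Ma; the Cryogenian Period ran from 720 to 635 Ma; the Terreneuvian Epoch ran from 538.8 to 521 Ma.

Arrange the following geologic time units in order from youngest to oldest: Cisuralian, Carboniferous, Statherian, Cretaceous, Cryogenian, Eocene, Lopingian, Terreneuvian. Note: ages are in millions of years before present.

Read off each span (Ma): Cisuralian 298.9–273.01; Carboniferous 358.9–298.9; Statherian 1800–1600; Cretaceous 145–66; Cryogenian 720–635; Eocene 56–33.9; Lopingian 259.51–251.902; Terreneuvian 538.8–521.
Larger Ma is older, so oldest→youngest is Statherian, Cryogenian, Terreneuvian, Carboniferous, Cisuralian, Lopingian, Cretaceous, Eocene; reverse it for youngest→oldest.

Eocene, Cretaceous, Lopingian, Cisuralian, Carboniferous, Terreneuvian, Cryogenian, Statherian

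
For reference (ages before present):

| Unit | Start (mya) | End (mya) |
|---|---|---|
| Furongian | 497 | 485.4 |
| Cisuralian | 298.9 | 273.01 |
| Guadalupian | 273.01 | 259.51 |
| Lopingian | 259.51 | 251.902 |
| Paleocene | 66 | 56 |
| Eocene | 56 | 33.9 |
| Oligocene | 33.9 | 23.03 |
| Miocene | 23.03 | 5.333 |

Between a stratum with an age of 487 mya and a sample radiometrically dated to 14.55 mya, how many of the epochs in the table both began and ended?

6

The older date is 487 Ma and the younger is 14.55 Ma.
Epochs with start < 487 and end > 14.55 Ma: Cisuralian (298.9–273.01), Guadalupian (273.01–259.51), Lopingian (259.51–251.902), Paleocene (66–56), Eocene (56–33.9), Oligocene (33.9–23.03).
That is 6 complete epochs.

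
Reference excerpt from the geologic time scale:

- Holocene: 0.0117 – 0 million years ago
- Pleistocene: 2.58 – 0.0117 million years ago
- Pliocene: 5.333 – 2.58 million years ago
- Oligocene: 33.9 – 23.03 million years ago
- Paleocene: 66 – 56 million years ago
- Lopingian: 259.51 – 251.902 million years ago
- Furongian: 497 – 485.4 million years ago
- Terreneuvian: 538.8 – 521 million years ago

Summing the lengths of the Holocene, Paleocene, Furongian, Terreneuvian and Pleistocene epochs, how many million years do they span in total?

Each duration: Holocene = 0.0117; Paleocene = 10; Furongian = 11.6; Terreneuvian = 17.8; Pleistocene = 2.5683.
Sum: 0.0117 + 10 + 11.6 + 17.8 + 2.5683 = 41.98 Myr.

41.98 million years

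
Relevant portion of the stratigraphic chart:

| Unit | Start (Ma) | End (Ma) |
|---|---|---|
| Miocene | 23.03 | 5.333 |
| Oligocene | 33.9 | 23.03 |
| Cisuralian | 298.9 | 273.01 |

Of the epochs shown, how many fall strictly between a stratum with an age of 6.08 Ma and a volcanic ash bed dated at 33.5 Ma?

0

The older date is 33.5 Ma and the younger is 6.08 Ma.
No epoch both begins after 33.5 Ma and ends before 6.08 Ma, so the count is 0.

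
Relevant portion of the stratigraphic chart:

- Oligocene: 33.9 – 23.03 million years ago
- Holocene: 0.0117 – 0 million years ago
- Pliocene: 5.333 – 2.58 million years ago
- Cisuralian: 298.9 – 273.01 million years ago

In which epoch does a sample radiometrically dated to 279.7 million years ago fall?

Cisuralian

279.7 Ma lies between 298.9 and 273.01 Ma, so it falls in the Cisuralian.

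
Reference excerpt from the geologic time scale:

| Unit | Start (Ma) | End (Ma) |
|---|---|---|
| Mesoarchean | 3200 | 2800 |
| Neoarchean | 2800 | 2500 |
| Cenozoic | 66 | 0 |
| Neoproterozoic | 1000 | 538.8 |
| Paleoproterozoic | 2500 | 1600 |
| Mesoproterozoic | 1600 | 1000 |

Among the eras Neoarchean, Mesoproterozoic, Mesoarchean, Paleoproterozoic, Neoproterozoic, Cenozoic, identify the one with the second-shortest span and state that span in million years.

Neoarchean, 300 million years

Durations: Neoarchean 300; Mesoproterozoic 600; Mesoarchean 400; Paleoproterozoic 900; Neoproterozoic 461.2; Cenozoic 66 Myr.
Sorted shortest-first: Cenozoic (66), Neoarchean (300), Mesoarchean (400), Neoproterozoic (461.2), Mesoproterozoic (600), Paleoproterozoic (900).
The second shortest is Neoarchean at 300 Myr.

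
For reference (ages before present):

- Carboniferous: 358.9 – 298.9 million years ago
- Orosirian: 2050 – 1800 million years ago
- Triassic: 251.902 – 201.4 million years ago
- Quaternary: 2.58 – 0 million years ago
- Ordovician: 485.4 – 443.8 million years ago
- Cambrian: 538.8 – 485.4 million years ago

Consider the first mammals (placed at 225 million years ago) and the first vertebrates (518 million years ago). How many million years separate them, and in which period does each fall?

293 million years apart; the first in the Triassic, the second in the Cambrian

Elapsed time: 518 − 225 = 293 Myr.
225 Ma lies within 251.902–201.4 Ma: Triassic.
518 Ma lies within 538.8–485.4 Ma: Cambrian.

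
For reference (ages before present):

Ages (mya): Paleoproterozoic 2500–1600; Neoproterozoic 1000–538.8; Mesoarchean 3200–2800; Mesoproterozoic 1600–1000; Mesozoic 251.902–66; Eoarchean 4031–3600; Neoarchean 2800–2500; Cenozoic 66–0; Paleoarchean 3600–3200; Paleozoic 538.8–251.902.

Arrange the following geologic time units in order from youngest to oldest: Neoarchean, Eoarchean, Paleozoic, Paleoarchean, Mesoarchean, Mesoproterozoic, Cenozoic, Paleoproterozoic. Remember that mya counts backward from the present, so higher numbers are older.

Cenozoic, then Paleozoic, then Mesoproterozoic, then Paleoproterozoic, then Neoarchean, then Mesoarchean, then Paleoarchean, then Eoarchean

The oldest of these is Eoarchean (starts 4031 Ma) and the youngest is Cenozoic (ends 0 Ma).
In between, by decreasing start age: Paleoarchean (3600), Mesoarchean (3200), Neoarchean (2800), Paleoproterozoic (2500), Mesoproterozoic (1600), Paleozoic (538.8).
Listing youngest first means reversing that sequence.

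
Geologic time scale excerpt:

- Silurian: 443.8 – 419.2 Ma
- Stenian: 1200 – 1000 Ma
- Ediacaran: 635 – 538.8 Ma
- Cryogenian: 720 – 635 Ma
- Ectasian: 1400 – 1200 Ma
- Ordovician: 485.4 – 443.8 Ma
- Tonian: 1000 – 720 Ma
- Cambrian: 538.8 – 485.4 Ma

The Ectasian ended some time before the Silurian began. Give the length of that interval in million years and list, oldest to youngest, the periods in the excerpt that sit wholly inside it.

The Ectasian closes at 1200 Ma and the Silurian opens at 443.8 Ma, so the interval is 1200 − 443.8 = 756.2 Myr.
A period fits inside if it starts at or after 1200 Ma and ends at or before 443.8 Ma; oldest first that gives Stenian, Tonian, Cryogenian, Ediacaran, Cambrian, Ordovician.

756.2 million years; Stenian, Tonian, Cryogenian, Ediacaran, Cambrian, Ordovician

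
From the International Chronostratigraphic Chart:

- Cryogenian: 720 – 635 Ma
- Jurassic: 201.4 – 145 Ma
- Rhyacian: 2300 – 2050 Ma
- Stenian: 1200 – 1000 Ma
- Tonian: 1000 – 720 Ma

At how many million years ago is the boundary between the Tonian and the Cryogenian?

The Tonian ends and the Cryogenian begins at 720 Ma.

720 Ma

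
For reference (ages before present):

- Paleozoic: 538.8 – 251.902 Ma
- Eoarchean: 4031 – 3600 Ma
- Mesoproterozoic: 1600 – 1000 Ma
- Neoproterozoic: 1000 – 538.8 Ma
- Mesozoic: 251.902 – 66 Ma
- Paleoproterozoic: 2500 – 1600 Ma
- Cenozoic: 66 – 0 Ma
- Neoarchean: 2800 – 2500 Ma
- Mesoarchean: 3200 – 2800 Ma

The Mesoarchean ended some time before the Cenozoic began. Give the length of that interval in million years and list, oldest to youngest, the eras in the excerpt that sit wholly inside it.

End of Mesoarchean = 2800 Ma; start of Cenozoic = 66 Ma.
Gap = 2800 − 66 = 2734 Myr.
Eras wholly inside 2800–66 Ma: Neoarchean (2800–2500), Paleoproterozoic (2500–1600), Mesoproterozoic (1600–1000), Neoproterozoic (1000–538.8), Paleozoic (538.8–251.902), Mesozoic (251.902–66).

2734 million years; Neoarchean, Paleoproterozoic, Mesoproterozoic, Neoproterozoic, Paleozoic, Mesozoic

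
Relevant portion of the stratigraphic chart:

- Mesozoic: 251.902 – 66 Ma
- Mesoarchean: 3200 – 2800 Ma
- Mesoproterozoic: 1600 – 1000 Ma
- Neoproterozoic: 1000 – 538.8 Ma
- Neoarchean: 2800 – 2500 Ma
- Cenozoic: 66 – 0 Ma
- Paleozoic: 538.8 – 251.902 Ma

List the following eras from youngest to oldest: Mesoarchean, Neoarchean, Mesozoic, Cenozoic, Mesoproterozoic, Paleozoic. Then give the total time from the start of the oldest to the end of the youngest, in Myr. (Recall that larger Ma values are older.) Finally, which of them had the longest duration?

Cenozoic → Mesozoic → Paleozoic → Mesoproterozoic → Neoarchean → Mesoarchean; total span 3200 Myr; longest is Mesoproterozoic

Start ages (Ma): Mesoarchean 3200, Neoarchean 2800, Mesoproterozoic 1600, Paleozoic 538.8, Mesozoic 251.902, Cenozoic 66.
Ordered youngest to oldest: Cenozoic, Mesozoic, Paleozoic, Mesoproterozoic, Neoarchean, Mesoarchean.
Span = 3200 − 0 = 3200 Myr.
Durations: Neoarchean 300, Mesoarchean 400, Cenozoic 66, Paleozoic 286.898, Mesozoic 185.902, Mesoproterozoic 600 → longest is Mesoproterozoic (600 Myr).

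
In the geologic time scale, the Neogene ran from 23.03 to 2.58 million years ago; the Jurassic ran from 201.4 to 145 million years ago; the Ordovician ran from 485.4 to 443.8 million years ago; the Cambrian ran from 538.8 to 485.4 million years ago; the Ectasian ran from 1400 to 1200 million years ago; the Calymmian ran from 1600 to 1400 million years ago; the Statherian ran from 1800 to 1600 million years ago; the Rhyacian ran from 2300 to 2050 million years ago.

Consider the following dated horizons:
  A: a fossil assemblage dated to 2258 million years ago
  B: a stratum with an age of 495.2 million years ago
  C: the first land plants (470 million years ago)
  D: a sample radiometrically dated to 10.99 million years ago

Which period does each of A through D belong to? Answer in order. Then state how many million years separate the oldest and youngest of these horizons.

Match each age against the start–end ranges in the excerpt: A = 2258 Ma → Rhyacian (2300–2050); B = 495.2 Ma → Cambrian (538.8–485.4); C = 470 Ma → Ordovician (485.4–443.8); D = 10.99 Ma → Neogene (23.03–2.58).
The largest age is 2258 Ma and the smallest is 10.99 Ma; their difference is 2247.01 Myr.

A — Rhyacian; B — Cambrian; C — Ordovician; D — Neogene; span 2247.01 million years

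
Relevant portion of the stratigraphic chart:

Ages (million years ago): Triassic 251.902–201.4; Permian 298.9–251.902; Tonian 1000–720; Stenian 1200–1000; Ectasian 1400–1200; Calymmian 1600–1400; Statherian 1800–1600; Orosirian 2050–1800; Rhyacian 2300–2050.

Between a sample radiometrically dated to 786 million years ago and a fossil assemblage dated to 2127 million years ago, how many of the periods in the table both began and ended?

2127 Ma sits inside the Rhyacian (2300–2050) and 786 Ma inside the Tonian (1000–720); neither of those is wholly between the two dates.
The listed periods lying completely between them are Orosirian, Statherian, Calymmian, Ectasian, Stenian — 5 in all.

5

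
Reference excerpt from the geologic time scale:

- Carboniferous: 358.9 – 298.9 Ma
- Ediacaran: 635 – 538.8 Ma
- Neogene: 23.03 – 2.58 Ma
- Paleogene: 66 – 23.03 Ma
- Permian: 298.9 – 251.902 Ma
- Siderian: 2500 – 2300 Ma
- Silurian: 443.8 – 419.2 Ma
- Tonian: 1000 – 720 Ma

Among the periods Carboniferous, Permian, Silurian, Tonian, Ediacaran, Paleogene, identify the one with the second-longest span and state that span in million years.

Durations: Carboniferous 60; Permian 46.998; Silurian 24.6; Tonian 280; Ediacaran 96.2; Paleogene 42.97 Myr.
Sorted longest-first: Tonian (280), Ediacaran (96.2), Carboniferous (60), Permian (46.998), Paleogene (42.97), Silurian (24.6).
The second longest is Ediacaran at 96.2 Myr.

Ediacaran, 96.2 million years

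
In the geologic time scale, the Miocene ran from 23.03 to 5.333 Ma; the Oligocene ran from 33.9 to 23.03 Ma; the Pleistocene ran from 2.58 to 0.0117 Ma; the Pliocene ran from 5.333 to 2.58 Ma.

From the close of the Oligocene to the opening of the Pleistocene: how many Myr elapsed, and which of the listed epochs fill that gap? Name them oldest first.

20.45 million years; Miocene, Pliocene

End of Oligocene = 23.03 Ma; start of Pleistocene = 2.58 Ma.
Gap = 23.03 − 2.58 = 20.45 Myr.
Epochs wholly inside 23.03–2.58 Ma: Miocene (23.03–5.333), Pliocene (5.333–2.58).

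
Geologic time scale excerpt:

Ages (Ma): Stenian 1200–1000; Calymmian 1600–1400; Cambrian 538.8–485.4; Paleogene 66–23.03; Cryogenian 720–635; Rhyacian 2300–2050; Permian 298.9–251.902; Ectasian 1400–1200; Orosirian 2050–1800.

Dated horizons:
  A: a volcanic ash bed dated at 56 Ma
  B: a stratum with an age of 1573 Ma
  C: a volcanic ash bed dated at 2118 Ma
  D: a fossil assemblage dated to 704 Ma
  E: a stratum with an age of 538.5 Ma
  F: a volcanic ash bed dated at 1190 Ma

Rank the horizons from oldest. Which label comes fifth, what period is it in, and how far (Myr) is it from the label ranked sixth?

Sorted oldest-first by Ma: C (2118), B (1573), F (1190), D (704), E (538.5), A (56).
The fifth oldest is E at 538.5 Ma, which lies in 538.8–485.4 Ma: the Cambrian.
The sixth oldest is A at 56 Ma; separation = |538.5 − 56| = 482.5 Myr.

E, in the Cambrian; 482.5 million years to A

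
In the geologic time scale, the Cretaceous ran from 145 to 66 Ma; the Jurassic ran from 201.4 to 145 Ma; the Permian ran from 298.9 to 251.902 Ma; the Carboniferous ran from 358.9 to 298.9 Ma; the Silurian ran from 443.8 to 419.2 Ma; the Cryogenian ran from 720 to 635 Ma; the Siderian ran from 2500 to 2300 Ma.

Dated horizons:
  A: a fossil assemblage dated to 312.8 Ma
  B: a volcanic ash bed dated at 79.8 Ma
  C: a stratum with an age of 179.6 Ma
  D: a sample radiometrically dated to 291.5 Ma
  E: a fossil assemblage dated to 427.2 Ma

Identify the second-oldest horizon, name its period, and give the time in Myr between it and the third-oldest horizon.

A, in the Carboniferous; 21.3 million years to D

Sorted oldest-first by Ma: E (427.2), A (312.8), D (291.5), C (179.6), B (79.8).
The second oldest is A at 312.8 Ma, which lies in 358.9–298.9 Ma: the Carboniferous.
The third oldest is D at 291.5 Ma; separation = |312.8 − 291.5| = 21.3 Myr.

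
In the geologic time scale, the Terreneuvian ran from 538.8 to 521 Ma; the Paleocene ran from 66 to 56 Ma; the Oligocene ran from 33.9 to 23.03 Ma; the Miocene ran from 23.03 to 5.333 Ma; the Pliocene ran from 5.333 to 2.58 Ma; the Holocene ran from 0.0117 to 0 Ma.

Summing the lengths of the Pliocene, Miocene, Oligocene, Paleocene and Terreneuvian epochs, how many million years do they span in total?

59.12 million years

Each duration: Pliocene = 2.753; Miocene = 17.697; Oligocene = 10.87; Paleocene = 10; Terreneuvian = 17.8.
Sum: 2.753 + 17.697 + 10.87 + 10 + 17.8 = 59.12 Myr.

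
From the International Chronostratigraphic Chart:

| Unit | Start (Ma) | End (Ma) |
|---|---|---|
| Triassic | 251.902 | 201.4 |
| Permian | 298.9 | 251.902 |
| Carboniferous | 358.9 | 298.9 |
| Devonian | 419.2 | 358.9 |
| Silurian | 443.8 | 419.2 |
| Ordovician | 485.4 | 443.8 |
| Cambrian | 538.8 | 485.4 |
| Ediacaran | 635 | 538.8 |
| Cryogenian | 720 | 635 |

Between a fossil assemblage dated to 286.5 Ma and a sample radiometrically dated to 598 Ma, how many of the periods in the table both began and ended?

598 Ma sits inside the Ediacaran (635–538.8) and 286.5 Ma inside the Permian (298.9–251.902); neither of those is wholly between the two dates.
The listed periods lying completely between them are Cambrian, Ordovician, Silurian, Devonian, Carboniferous — 5 in all.

5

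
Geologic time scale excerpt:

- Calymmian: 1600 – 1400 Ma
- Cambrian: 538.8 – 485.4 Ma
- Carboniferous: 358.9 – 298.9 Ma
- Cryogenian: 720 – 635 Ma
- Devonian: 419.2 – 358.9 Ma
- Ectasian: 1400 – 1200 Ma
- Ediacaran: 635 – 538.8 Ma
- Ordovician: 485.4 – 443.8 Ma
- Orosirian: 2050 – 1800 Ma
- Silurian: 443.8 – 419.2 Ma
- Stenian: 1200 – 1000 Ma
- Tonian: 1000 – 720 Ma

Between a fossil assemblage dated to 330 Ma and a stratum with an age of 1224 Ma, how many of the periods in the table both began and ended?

8

The older date is 1224 Ma and the younger is 330 Ma.
Periods with start < 1224 and end > 330 Ma: Stenian (1200–1000), Tonian (1000–720), Cryogenian (720–635), Ediacaran (635–538.8), Cambrian (538.8–485.4), Ordovician (485.4–443.8), Silurian (443.8–419.2), Devonian (419.2–358.9).
That is 8 complete periods.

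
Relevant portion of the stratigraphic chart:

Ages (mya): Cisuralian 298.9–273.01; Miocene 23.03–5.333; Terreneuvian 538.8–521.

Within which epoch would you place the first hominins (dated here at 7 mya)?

Miocene

7 Ma lies between 23.03 and 5.333 Ma, so it falls in the Miocene.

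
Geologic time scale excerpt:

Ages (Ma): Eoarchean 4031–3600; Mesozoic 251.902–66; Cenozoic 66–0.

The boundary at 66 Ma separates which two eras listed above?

The Mesozoic ends at 66 Ma and the Cenozoic begins at 66 Ma, so they share that boundary.

Mesozoic and Cenozoic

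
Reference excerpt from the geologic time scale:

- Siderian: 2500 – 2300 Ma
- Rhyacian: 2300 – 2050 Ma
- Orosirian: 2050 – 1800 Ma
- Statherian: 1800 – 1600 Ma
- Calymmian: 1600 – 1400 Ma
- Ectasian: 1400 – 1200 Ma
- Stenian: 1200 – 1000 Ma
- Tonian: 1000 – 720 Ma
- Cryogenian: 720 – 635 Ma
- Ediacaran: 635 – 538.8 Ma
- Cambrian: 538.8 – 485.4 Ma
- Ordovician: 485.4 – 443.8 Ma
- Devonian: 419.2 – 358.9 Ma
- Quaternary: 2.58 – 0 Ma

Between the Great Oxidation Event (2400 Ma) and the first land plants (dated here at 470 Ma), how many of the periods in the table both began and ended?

10

2400 Ma sits inside the Siderian (2500–2300) and 470 Ma inside the Ordovician (485.4–443.8); neither of those is wholly between the two dates.
The listed periods lying completely between them are Rhyacian, Orosirian, Statherian, Calymmian, Ectasian, Stenian, Tonian, Cryogenian, Ediacaran, Cambrian — 10 in all.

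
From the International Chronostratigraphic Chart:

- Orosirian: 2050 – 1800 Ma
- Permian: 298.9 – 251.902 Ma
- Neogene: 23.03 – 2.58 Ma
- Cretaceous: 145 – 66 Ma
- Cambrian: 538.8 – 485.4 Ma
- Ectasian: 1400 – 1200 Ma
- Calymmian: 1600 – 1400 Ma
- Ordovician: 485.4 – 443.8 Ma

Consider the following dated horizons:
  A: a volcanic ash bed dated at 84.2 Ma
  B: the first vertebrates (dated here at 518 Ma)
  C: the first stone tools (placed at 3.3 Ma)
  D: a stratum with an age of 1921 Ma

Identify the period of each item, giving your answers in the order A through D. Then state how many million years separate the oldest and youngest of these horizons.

A — Cretaceous; B — Cambrian; C — Neogene; D — Orosirian; span 1917.7 million years

A: 84.2 Ma lies in 145–66 Ma, so Cretaceous.
B: 518 Ma lies in 538.8–485.4 Ma, so Cambrian.
C: 3.3 Ma lies in 23.03–2.58 Ma, so Neogene.
D: 1921 Ma lies in 2050–1800 Ma, so Orosirian.
Oldest = 1921 Ma, youngest = 3.3 Ma → span 1917.7 Myr.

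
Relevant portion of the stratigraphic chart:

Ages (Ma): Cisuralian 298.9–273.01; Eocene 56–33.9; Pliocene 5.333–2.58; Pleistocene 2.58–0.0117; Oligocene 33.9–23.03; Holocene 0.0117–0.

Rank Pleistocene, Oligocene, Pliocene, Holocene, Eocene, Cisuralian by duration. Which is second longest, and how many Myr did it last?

Eocene, 22.1 million years

Durations: Pleistocene 2.5683; Oligocene 10.87; Pliocene 2.753; Holocene 0.0117; Eocene 22.1; Cisuralian 25.89 Myr.
Sorted longest-first: Cisuralian (25.89), Eocene (22.1), Oligocene (10.87), Pliocene (2.753), Pleistocene (2.5683), Holocene (0.0117).
The second longest is Eocene at 22.1 Myr.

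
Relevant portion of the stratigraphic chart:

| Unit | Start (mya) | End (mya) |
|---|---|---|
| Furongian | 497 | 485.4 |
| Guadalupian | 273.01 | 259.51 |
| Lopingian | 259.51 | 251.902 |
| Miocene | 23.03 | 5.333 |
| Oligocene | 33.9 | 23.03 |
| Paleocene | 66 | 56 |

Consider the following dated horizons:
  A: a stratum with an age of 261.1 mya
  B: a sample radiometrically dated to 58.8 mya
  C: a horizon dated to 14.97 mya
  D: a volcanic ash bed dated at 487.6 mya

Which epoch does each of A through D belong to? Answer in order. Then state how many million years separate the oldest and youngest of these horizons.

A: 261.1 Ma lies in 273.01–259.51 Ma, so Guadalupian.
B: 58.8 Ma lies in 66–56 Ma, so Paleocene.
C: 14.97 Ma lies in 23.03–5.333 Ma, so Miocene.
D: 487.6 Ma lies in 497–485.4 Ma, so Furongian.
Oldest = 487.6 Ma, youngest = 14.97 Ma → span 472.63 Myr.

A — Guadalupian; B — Paleocene; C — Miocene; D — Furongian; span 472.63 million years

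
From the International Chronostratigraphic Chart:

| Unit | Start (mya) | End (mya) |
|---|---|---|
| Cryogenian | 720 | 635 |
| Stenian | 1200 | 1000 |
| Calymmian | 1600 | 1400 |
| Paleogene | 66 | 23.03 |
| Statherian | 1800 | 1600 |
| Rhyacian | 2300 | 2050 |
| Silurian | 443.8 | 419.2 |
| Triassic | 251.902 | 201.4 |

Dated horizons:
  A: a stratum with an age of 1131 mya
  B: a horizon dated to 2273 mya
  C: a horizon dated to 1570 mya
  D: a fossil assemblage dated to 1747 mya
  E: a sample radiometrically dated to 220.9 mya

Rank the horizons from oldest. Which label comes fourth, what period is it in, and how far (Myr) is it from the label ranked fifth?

Sorted oldest-first by Ma: B (2273), D (1747), C (1570), A (1131), E (220.9).
The fourth oldest is A at 1131 Ma, which lies in 1200–1000 Ma: the Stenian.
The fifth oldest is E at 220.9 Ma; separation = |1131 − 220.9| = 910.1 Myr.

A, in the Stenian; 910.1 million years to E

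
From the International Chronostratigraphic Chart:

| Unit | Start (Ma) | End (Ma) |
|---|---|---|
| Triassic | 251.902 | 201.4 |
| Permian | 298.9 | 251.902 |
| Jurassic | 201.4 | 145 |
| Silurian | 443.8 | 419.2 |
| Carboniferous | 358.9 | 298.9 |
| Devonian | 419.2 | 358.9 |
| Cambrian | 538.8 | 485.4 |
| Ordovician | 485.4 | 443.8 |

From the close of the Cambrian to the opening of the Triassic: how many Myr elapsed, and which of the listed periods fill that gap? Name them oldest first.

233.498 million years; Ordovician, Silurian, Devonian, Carboniferous, Permian

The Cambrian closes at 485.4 Ma and the Triassic opens at 251.902 Ma, so the interval is 485.4 − 251.902 = 233.498 Myr.
A period fits inside if it starts at or after 485.4 Ma and ends at or before 251.902 Ma; oldest first that gives Ordovician, Silurian, Devonian, Carboniferous, Permian.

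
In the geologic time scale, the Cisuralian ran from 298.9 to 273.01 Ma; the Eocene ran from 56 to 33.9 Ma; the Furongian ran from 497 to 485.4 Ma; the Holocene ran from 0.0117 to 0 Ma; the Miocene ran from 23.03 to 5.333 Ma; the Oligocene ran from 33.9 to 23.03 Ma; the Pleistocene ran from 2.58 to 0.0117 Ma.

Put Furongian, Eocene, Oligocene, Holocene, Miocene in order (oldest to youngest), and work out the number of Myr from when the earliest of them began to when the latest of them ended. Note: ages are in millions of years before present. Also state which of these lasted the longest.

From the excerpt: Furongian 497–485.4; Eocene 56–33.9; Oligocene 33.9–23.03; Holocene 0.0117–0; Miocene 23.03–5.333 (Ma).
Larger Ma is earlier, so the oldest is Furongian and the youngest is Holocene; oldest to youngest: Furongian, Eocene, Oligocene, Miocene, Holocene.
Oldest start 497 minus youngest end 0 gives 497 Myr overall.
Individual lengths (start − end): Holocene 0.0117; Eocene 22.1; Furongian 11.6; Miocene 17.697; Oligocene 10.87. The largest is Eocene at 22.1 Myr.

Furongian → Eocene → Oligocene → Miocene → Holocene; total span 497 Myr; longest is Eocene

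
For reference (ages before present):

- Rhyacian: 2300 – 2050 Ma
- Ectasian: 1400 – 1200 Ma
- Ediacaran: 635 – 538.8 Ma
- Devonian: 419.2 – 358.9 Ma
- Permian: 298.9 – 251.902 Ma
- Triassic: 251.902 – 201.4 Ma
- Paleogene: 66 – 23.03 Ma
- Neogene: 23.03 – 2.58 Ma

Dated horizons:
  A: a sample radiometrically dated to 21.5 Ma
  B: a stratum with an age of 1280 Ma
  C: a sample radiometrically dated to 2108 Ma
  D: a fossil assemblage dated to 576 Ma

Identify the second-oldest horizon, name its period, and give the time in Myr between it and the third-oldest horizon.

B, in the Ectasian; 704 million years to D

Larger Ma means older, so oldest first: C 2108 > B 1280 > D 576 > A 21.5.
Counting 2 along gives B (1280 Ma); the excerpt puts that inside the Ectasian, 1400–1200 Ma.
Next in line is D (576 Ma), and 1280 − 576 = 704 Myr.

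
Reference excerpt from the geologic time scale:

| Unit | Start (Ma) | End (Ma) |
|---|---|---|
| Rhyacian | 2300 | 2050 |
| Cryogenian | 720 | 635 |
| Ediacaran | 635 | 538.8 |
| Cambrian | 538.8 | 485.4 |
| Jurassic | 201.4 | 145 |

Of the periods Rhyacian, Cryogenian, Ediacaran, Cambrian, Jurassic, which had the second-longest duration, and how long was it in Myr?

Ediacaran, 96.2 million years

Durations: Rhyacian 250; Cryogenian 85; Ediacaran 96.2; Cambrian 53.4; Jurassic 56.4 Myr.
Sorted longest-first: Rhyacian (250), Ediacaran (96.2), Cryogenian (85), Jurassic (56.4), Cambrian (53.4).
The second longest is Ediacaran at 96.2 Myr.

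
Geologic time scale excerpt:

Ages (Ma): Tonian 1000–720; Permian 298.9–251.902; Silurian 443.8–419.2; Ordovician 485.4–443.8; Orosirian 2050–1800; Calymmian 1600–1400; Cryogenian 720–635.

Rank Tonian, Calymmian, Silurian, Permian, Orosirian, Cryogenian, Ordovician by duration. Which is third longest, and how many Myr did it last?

Start − end for each: Tonian 1000 − 720 = 280; Calymmian 1600 − 1400 = 200; Silurian 443.8 − 419.2 = 24.6; Permian 298.9 − 251.902 = 46.998; Orosirian 2050 − 1800 = 250; Cryogenian 720 − 635 = 85; Ordovician 485.4 − 443.8 = 41.6.
Ranking these from longest: Tonian > Orosirian > Calymmian > Cryogenian > Permian > Ordovician > Silurian.
Position 3 in that ranking is Calymmian, which lasted 200 Myr.

Calymmian, 200 million years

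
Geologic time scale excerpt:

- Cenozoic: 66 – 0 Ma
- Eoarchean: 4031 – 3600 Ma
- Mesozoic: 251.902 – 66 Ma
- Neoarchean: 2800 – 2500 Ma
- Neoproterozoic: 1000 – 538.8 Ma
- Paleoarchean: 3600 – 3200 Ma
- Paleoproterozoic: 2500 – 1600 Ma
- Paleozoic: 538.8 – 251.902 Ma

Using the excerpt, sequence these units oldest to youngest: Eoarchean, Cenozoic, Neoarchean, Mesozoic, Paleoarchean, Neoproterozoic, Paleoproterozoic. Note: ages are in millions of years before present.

The oldest of these is Eoarchean (starts 4031 Ma) and the youngest is Cenozoic (ends 0 Ma).
In between, by decreasing start age: Paleoarchean (3600), Neoarchean (2800), Paleoproterozoic (2500), Neoproterozoic (1000), Mesozoic (251.902).

Eoarchean → Paleoarchean → Neoarchean → Paleoproterozoic → Neoproterozoic → Mesozoic → Cenozoic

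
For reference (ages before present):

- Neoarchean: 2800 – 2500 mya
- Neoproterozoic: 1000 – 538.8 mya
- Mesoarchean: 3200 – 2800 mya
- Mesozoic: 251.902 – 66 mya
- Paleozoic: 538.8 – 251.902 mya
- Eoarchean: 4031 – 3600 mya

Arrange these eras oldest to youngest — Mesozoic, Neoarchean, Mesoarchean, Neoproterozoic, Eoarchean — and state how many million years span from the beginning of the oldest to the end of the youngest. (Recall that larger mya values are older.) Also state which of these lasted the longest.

Eoarchean → Mesoarchean → Neoarchean → Neoproterozoic → Mesozoic; total span 3965 Myr; longest is Neoproterozoic

Start ages (Ma): Eoarchean 4031, Mesoarchean 3200, Neoarchean 2800, Neoproterozoic 1000, Mesozoic 251.902.
Ordered oldest to youngest: Eoarchean, Mesoarchean, Neoarchean, Neoproterozoic, Mesozoic.
Span = 4031 − 66 = 3965 Myr.
Durations: Neoproterozoic 461.2, Eoarchean 431, Mesoarchean 400, Mesozoic 185.902, Neoarchean 300 → longest is Neoproterozoic (461.2 Myr).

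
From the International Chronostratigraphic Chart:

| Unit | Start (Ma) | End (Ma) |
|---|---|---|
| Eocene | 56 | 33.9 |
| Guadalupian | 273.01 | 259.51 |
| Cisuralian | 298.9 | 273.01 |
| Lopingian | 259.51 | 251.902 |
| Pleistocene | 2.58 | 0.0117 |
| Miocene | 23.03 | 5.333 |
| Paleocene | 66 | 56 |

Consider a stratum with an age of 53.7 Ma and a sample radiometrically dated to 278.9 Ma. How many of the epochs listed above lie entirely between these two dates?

278.9 Ma sits inside the Cisuralian (298.9–273.01) and 53.7 Ma inside the Eocene (56–33.9); neither of those is wholly between the two dates.
The listed epochs lying completely between them are Guadalupian, Lopingian, Paleocene — 3 in all.

3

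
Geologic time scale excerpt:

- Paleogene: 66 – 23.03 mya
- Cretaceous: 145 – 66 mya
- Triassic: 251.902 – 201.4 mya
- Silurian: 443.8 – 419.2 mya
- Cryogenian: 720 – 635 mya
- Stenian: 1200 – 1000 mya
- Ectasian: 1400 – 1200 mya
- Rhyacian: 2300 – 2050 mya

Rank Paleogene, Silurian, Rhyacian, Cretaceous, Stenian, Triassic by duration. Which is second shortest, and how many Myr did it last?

Paleogene, 42.97 million years

Start − end for each: Paleogene 66 − 23.03 = 42.97; Silurian 443.8 − 419.2 = 24.6; Rhyacian 2300 − 2050 = 250; Cretaceous 145 − 66 = 79; Stenian 1200 − 1000 = 200; Triassic 251.902 − 201.4 = 50.502.
Ranking these from shortest: Silurian < Paleogene < Triassic < Cretaceous < Stenian < Rhyacian.
Position 2 in that ranking is Paleogene, which lasted 42.97 Myr.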